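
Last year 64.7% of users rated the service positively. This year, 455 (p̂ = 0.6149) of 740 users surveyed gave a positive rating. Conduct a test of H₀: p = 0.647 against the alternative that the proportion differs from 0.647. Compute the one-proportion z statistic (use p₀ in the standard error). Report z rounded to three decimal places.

z = -1.829

p̂ = 455/740 = 0.61486.
SE = √(p₀(1−p₀)/n) = √(0.22839/740) = 0.01757.
z = (0.61486 − 0.647)/0.01757 = -0.03214/0.01757 = -1.829.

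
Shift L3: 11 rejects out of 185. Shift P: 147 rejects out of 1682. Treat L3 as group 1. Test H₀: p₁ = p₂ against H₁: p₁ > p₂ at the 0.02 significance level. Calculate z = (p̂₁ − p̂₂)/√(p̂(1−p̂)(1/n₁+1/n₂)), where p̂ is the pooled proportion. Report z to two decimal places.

z = -1.30

p̂₁ = 11/185 = 0.05946, p̂₂ = 147/1682 = 0.08740.
Pooled p̂ = (11+147)/(185+1682) = 158/1867 = 0.08463.
SE = √(0.0774659 × 0.00599994) = 0.02156.
z = (0.05946 − 0.08740)/0.02156 = -0.02794/0.02156 = -1.30.
p-value = P(Z > -1.296) ≈ 0.9025; since p > α = 0.02, fail to reject H₀.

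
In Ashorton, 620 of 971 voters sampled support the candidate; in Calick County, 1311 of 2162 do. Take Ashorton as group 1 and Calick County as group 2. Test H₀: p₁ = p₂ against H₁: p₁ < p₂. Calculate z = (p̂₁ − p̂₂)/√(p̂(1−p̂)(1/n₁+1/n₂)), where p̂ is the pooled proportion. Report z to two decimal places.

p̂₁ = 620/971 = 0.6385, p̂₂ = 1311/2162 = 0.6064.
Pooled p̂ = (620+1311)/(971+2162) = 1931/3133 = 0.6163.
SE = √(0.236465 × 0.0014924) = 0.0188.
z = (0.6385 − 0.6064)/0.0188 = 0.0321/0.0188 = 1.71.
p-value = P(Z < 1.711) ≈ 0.9564.

z = 1.71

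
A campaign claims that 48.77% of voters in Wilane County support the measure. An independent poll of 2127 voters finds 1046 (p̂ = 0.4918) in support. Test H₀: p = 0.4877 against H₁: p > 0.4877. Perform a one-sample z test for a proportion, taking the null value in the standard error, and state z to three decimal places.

p̂ = 1046/2127 = 0.491772.
SE = √(p₀(1−p₀)/n) = √(0.24985/2127) = 0.010838.
z = (0.491772 − 0.4877)/0.010838 = 0.004072/0.010838 = 0.376.

z = 0.376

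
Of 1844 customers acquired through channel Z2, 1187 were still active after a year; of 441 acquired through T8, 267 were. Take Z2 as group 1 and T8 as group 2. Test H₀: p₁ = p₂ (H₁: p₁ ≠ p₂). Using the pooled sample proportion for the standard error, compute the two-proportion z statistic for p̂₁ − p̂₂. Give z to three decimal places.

p̂₁ = 1187/1844 ≈ 0.64371, p̂₂ = 267/441 ≈ 0.60544.
Pooled p̂ = (1187+267)/(1844+441) = 1454/2285 = 0.63632.
SE = √(0.231416 × 0.00280987) = 0.02550.
z = (0.64371 − 0.60544)/0.02550 = 0.03827/0.02550 = 1.501.

z = 1.501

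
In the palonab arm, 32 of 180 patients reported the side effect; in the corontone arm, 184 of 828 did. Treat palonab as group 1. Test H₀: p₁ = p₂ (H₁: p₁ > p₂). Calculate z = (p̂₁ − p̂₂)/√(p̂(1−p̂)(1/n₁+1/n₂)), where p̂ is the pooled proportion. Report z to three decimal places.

z = -1.317

p̂₁ = 32/180 ≈ 0.17778, p̂₂ = 184/828 ≈ 0.22222.
Pooled p̂ = (32+184)/(180+828) = 216/1008 = 0.21429.
SE = √(p̂(1−p̂)(1/n₁+1/n₂)) = √(0.21429·0.78571·0.00676329) = √(0.00113872) = 0.03374.
z = (0.17778 − 0.22222)/0.03374 = -0.04444/0.03374 = -1.317.
p-value = P(Z > -1.317) ≈ 0.9061.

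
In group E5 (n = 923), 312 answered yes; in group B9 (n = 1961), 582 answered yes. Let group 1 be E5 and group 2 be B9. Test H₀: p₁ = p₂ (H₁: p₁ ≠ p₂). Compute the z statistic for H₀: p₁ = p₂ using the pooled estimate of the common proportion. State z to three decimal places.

z = 2.234

p̂₁ = 312/923 = 0.33803, p̂₂ = 582/1961 = 0.29679.
Pooled p̂ = (312+582)/(923+1961) = 894/2884 = 0.30999.
SE = √(0.213895 × 0.00159337) = 0.01846.
z = (0.33803 − 0.29679)/0.01846 = 0.04124/0.01846 = 2.234.
p-value = 2·P(Z > 2.234) ≈ 0.0255.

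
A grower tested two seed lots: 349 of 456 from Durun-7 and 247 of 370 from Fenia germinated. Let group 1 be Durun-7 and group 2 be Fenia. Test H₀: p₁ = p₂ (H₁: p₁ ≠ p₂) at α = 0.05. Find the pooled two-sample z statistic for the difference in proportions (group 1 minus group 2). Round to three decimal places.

p̂₁ = 349/456 ≈ 0.76535, p̂₂ = 247/370 ≈ 0.66757.
Pooled p̂ = (349+247)/(456+370) = 596/826 = 0.72155.
SE = √(0.200916 × 0.00489569) = 0.03136.
z = (0.76535 − 0.66757)/0.03136 = 0.09778/0.03136 = 3.118.
p-value = 2·P(Z > 3.118) ≈ 0.0018, so at α = 0.05 we reject H₀.

z = 3.118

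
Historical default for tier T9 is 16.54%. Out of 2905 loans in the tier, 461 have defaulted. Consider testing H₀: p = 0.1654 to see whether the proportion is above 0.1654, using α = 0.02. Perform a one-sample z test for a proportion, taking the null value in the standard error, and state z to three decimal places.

z = -0.973

p̂ = 461/2905 ≈ 0.158692.
Under H₀, SE = √(0.1654·0.8346/2905) = √(4.7519e-05) = 0.006893.
z = (0.158692 − 0.1654)/0.006893 = -0.006708/0.006893 = -0.973.
p-value = P(Z > -0.973) ≈ 0.8348, so at α = 0.02 we fail to reject H₀.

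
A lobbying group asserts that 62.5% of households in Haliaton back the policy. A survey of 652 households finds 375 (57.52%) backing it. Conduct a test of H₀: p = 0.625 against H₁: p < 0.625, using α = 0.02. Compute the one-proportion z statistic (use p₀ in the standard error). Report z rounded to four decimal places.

z = -2.6291

p̂ = 375/652 ≈ 0.575153.
Under H₀, SE = √(0.625·0.375/652) = √(0.000359471) = 0.018960.
z = (0.575153 − 0.625)/0.018960 = -0.049847/0.018960 = -2.6291.
p-value = P(Z < -2.629) ≈ 0.0043. With α = 0.02, reject H₀.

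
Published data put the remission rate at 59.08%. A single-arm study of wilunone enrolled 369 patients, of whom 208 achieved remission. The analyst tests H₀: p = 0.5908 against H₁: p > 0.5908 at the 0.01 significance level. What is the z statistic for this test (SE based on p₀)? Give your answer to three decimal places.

p̂ = 208/369 ≈ 0.56369.
Standard error under H₀: √(0.5908×0.4092/369) = 0.02560.
z = (0.56369 − 0.5908)/0.02560 = -0.02711/0.02560 = -1.059.
p-value = P(Z > -1.059) ≈ 0.8553, so at α = 0.01 we fail to reject H₀.

z = -1.059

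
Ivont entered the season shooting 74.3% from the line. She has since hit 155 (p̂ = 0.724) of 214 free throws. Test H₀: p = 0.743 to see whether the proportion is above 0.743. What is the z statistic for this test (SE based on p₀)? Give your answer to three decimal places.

z = -0.626

p̂ = 155/214 ≈ 0.72430.
SE = √(p₀(1−p₀)/n) = √(0.19095/214) = 0.02987.
z = (0.72430 − 0.743)/0.02987 = -0.01870/0.02987 = -0.626.
p-value = P(Z > -0.626) ≈ 0.7344.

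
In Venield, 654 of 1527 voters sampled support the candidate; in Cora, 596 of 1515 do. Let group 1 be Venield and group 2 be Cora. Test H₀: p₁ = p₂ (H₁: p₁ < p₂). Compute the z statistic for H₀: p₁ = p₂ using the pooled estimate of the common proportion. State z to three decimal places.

z = 1.956

p̂₁ = 654/1527 ≈ 0.42829, p̂₂ = 596/1515 ≈ 0.39340.
Pooled p̂ = (654+596)/(1527+1515) = 1250/3042 = 0.41091.
SE = √(p̂(1−p̂)(1/n₁+1/n₂)) = √(0.41091·0.58909·0.00131494) = √(0.0003183) = 0.01784.
z = (0.42829 − 0.39340)/0.01784 = 0.03489/0.01784 = 1.956.
p-value = P(Z < 1.956) ≈ 0.9747.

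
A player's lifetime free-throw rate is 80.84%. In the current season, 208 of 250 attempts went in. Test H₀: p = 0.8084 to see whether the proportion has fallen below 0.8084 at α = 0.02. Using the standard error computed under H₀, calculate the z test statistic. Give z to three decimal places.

z = 0.948

p̂ = 208/250 ≈ 0.83200.
SE = √(p₀(1−p₀)/n) = √(0.15489/250) = 0.02489.
z = (0.83200 − 0.8084)/0.02489 = 0.02360/0.02489 = 0.948.
p-value = P(Z < 0.948) ≈ 0.8285, so at α = 0.02 we fail to reject H₀.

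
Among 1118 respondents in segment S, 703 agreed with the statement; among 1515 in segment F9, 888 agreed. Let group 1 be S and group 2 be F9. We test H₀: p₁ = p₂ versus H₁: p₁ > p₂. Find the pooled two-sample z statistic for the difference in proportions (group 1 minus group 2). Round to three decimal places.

p̂₁ = 703/1118 = 0.62880, p̂₂ = 888/1515 = 0.58614.
Pooled p̂ = (703+888)/(1118+1515) = 1591/2633 = 0.60425.
SE = √(0.239131 × 0.00155452) = 0.01928.
z = (0.62880 − 0.58614)/0.01928 = 0.04266/0.01928 = 2.213.
p-value = P(Z > 2.213) ≈ 0.0135.

z = 2.213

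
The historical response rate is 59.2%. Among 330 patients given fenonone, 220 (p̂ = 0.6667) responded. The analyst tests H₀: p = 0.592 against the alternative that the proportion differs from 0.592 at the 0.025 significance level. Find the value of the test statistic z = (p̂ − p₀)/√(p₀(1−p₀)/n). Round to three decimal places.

z = 2.760

p̂ = 220/330 ≈ 0.66667.
Standard error under H₀: √(0.592×0.408/330) = 0.02705.
z = (0.66667 − 0.592)/0.02705 = 0.07467/0.02705 = 2.760.
p-value = 2·P(Z > 2.760) ≈ 0.0058; since p < α = 0.025, reject H₀.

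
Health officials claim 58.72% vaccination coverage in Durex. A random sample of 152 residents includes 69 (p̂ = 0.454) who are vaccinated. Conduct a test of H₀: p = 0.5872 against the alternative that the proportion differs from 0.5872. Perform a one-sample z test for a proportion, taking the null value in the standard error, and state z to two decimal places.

p̂ = 69/152 = 0.4539.
Under H₀, SE = √(0.5872·0.4128/152) = √(0.00159471) = 0.0399.
z = (0.4539 − 0.5872)/0.0399 = -0.1333/0.0399 = -3.34.

z = -3.34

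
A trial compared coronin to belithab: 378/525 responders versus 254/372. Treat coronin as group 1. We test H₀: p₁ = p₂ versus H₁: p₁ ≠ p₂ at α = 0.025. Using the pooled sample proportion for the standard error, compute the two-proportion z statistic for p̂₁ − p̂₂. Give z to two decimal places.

z = 1.20

p̂₁ = 378/525 ≈ 0.7200, p̂₂ = 254/372 ≈ 0.6828.
Pooled p̂ = (378+254)/(525+372) = 632/897 = 0.7046.
SE = √(0.208151 × 0.00459293) = 0.0309.
z = (0.7200 − 0.6828)/0.0309 = 0.0372/0.0309 = 1.20.
Two-sided p-value ≈ 2·Φ(−1.203) = 0.2289. With α = 0.025, fail to reject H₀.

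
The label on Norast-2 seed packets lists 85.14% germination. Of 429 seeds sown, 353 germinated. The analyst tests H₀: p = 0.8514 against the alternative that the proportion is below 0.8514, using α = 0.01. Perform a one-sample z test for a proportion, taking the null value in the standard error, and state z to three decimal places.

z = -1.663

p̂ = 353/429 ≈ 0.82284.
SE = √(p₀(1−p₀)/n) = √(0.12652/429) = 0.01717.
z = (0.82284 − 0.8514)/0.01717 = -0.02856/0.01717 = -1.663.
p-value = P(Z < -1.663) ≈ 0.0482; since p > α = 0.01, fail to reject H₀.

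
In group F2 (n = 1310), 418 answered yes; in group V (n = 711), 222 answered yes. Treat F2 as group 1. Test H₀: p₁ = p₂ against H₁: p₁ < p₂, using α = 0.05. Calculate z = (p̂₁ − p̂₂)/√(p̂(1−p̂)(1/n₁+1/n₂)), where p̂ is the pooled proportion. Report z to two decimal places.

z = 0.32

p̂₁ = 418/1310 = 0.3191, p̂₂ = 222/711 = 0.3122.
Pooled p̂ = (418+222)/(1310+711) = 640/2021 = 0.3167.
SE = √(0.216392 × 0.00216983) = 0.0217.
z = (0.3191 − 0.3122)/0.0217 = 0.0069/0.0217 = 0.32.
p-value = P(Z < 0.316) ≈ 0.6240; since p > α = 0.05, fail to reject H₀.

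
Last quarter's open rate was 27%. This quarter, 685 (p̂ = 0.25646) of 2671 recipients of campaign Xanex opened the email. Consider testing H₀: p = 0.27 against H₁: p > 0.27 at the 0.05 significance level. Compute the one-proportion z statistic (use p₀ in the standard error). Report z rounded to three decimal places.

p̂ = 685/2671 = 0.25646.
SE = √(p₀(1−p₀)/n) = √(0.1971/2671) = 0.00859.
z = (0.25646 − 0.27)/0.00859 = -0.01354/0.00859 = -1.576.
p-value = P(Z > -1.576) ≈ 0.9425, so at α = 0.05 we fail to reject H₀.

z = -1.576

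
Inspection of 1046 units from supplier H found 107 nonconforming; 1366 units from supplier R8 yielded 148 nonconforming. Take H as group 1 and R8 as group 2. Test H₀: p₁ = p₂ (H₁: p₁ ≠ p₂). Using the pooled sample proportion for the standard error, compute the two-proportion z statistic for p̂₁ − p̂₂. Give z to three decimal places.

p̂₁ = 107/1046 ≈ 0.102294, p̂₂ = 148/1366 ≈ 0.108346.
Pooled p̂ = (107+148)/(1046+1366) = 255/2412 = 0.105721.
SE = √(0.0945444 × 0.00168809) = 0.012633.
z = (0.102294 − 0.108346)/0.012633 = -0.006052/0.012633 = -0.479.

z = -0.479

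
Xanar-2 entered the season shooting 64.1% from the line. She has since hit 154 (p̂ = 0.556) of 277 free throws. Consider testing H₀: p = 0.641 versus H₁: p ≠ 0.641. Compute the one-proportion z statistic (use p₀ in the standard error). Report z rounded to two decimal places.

z = -2.95

p̂ = 154/277 = 0.5560.
SE = √(p₀(1−p₀)/n) = √(0.23012/277) = 0.0288.
z = (0.5560 − 0.641)/0.0288 = -0.0850/0.0288 = -2.95.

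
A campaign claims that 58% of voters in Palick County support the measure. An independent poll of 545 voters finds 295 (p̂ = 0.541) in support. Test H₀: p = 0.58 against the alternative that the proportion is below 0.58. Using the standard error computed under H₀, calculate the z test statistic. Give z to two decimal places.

p̂ = 295/545 = 0.5413.
SE = √(p₀(1−p₀)/n) = √(0.2436/545) = 0.0211.
z = (0.5413 − 0.58)/0.0211 = -0.0387/0.0211 = -1.83.
p-value = P(Z < -1.831) ≈ 0.0335.

z = -1.83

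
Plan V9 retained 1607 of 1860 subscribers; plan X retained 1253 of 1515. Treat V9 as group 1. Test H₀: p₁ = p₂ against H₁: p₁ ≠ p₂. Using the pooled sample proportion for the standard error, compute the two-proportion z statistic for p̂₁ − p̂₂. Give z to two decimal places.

z = 2.97

p̂₁ = 1607/1860 = 0.86398, p̂₂ = 1253/1515 = 0.82706.
Pooled p̂ = (1607+1253)/(1860+1515) = 2860/3375 = 0.84741.
SE = √(p̂(1−p̂)(1/n₁+1/n₂)) = √(0.84741·0.15259·0.0011977) = √(0.000154872) = 0.01244.
z = (0.86398 − 0.82706)/0.01244 = 0.03692/0.01244 = 2.97.
p-value = 2·P(Z > 2.966) ≈ 0.0030.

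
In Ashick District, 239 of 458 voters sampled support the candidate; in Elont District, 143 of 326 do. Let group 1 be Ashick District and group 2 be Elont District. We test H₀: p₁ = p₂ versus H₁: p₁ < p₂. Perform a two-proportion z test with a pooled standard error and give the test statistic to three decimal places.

z = 2.297

p̂₁ = 239/458 = 0.52183, p̂₂ = 143/326 = 0.43865.
Pooled p̂ = (239+143)/(458+326) = 382/784 = 0.48724.
SE = √(0.249837 × 0.00525089) = 0.03622.
z = (0.52183 − 0.43865)/0.03622 = 0.08318/0.03622 = 2.297.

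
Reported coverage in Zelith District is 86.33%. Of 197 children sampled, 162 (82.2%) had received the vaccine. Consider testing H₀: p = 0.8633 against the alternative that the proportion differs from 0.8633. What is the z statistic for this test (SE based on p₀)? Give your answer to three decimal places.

p̂ = 162/197 = 0.822335.
Under H₀, SE = √(0.8633·0.1367/197) = √(0.000599051) = 0.024476.
z = (0.822335 − 0.8633)/0.024476 = -0.040965/0.024476 = -1.674.

z = -1.674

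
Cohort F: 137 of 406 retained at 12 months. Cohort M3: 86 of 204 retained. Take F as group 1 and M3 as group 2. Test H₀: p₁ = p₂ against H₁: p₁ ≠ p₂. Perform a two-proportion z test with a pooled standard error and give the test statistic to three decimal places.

z = -2.036

p̂₁ = 137/406 = 0.33744, p̂₂ = 86/204 = 0.42157.
Pooled p̂ = (137+86)/(406+204) = 223/610 = 0.36557.
SE = √(0.23193 × 0.00736501) = 0.04133.
z = (0.33744 − 0.42157)/0.04133 = -0.08413/0.04133 = -2.036.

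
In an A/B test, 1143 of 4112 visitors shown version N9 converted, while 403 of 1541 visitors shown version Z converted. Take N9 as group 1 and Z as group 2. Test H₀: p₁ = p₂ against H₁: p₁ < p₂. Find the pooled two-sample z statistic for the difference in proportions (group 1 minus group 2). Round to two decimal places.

z = 1.24

p̂₁ = 1143/4112 ≈ 0.2780, p̂₂ = 403/1541 ≈ 0.2615.
Pooled p̂ = (1143+403)/(4112+1541) = 1546/5653 = 0.2735.
SE = √(p̂(1−p̂)(1/n₁+1/n₂)) = √(0.2735·0.7265·0.00089212) = √(0.000177255) = 0.0133.
z = (0.2780 − 0.2615)/0.0133 = 0.0165/0.0133 = 1.24.
p-value = P(Z < 1.235) ≈ 0.8917.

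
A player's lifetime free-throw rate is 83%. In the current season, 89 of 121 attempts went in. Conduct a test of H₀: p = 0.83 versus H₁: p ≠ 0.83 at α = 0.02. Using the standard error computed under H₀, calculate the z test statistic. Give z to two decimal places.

z = -2.77

p̂ = 89/121 = 0.7355.
SE = √(p₀(1−p₀)/n) = √(0.1411/121) = 0.0341.
z = (0.7355 − 0.83)/0.0341 = -0.0945/0.0341 = -2.77.
p-value = 2·P(Z > 2.766) ≈ 0.0057. With α = 0.02, reject H₀.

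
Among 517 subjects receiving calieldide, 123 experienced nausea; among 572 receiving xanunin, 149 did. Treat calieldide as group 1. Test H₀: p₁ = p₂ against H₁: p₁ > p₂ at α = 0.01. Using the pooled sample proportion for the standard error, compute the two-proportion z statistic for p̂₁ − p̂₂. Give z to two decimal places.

z = -0.86

p̂₁ = 123/517 = 0.2379, p̂₂ = 149/572 = 0.2605.
Pooled p̂ = (123+149)/(517+572) = 272/1089 = 0.2498.
SE = √(p̂(1−p̂)(1/n₁+1/n₂)) = √(0.2498·0.7502·0.00368249) = √(0.000690044) = 0.0263.
z = (0.2379 − 0.2605)/0.0263 = -0.0226/0.0263 = -0.86.
p-value = P(Z > -0.860) ≈ 0.8050; since p > α = 0.01, fail to reject H₀.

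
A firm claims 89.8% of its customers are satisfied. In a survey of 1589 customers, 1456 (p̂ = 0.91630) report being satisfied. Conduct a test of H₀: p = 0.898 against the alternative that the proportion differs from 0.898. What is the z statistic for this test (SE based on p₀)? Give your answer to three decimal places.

z = 2.410

p̂ = 1456/1589 ≈ 0.916300.
Under H₀, SE = √(0.898·0.102/1589) = √(5.76438e-05) = 0.007592.
z = (0.916300 − 0.898)/0.007592 = 0.018300/0.007592 = 2.410.
p-value = 2·P(Z > 2.410) ≈ 0.0159.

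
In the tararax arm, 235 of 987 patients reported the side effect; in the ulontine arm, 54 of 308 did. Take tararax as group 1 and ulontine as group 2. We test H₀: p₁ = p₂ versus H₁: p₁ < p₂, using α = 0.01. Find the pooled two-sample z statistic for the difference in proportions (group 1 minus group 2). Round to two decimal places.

z = 2.31

p̂₁ = 235/987 ≈ 0.2381, p̂₂ = 54/308 ≈ 0.1753.
Pooled p̂ = (235+54)/(987+308) = 289/1295 = 0.2232.
SE = √(p̂(1−p̂)(1/n₁+1/n₂)) = √(0.2232·0.7768·0.00425992) = √(0.000738513) = 0.0272.
z = (0.2381 − 0.1753)/0.0272 = 0.0628/0.0272 = 2.31.
p-value = P(Z < 2.310) ≈ 0.9896; since p > α = 0.01, fail to reject H₀.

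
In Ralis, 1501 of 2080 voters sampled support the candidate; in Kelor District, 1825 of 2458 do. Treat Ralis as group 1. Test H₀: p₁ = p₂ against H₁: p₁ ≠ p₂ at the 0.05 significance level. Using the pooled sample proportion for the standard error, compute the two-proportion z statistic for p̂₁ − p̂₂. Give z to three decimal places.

z = -1.581

p̂₁ = 1501/2080 ≈ 0.72163, p̂₂ = 1825/2458 ≈ 0.74247.
Pooled p̂ = (1501+1825)/(2080+2458) = 3326/4538 = 0.73292.
SE = √(p̂(1−p̂)(1/n₁+1/n₂)) = √(0.73292·0.26708·0.000887604) = √(0.000173746) = 0.01318.
z = (0.72163 − 0.74247)/0.01318 = -0.02084/0.01318 = -1.581.
Two-sided p-value ≈ 2·Φ(−1.581) = 0.1139. With α = 0.05, fail to reject H₀.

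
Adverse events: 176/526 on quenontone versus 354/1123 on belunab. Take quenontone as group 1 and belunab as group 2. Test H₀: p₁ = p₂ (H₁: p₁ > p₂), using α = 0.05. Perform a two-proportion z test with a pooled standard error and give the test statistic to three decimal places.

z = 0.785

p̂₁ = 176/526 ≈ 0.33460, p̂₂ = 354/1123 ≈ 0.31523.
Pooled p̂ = (176+354)/(526+1123) = 530/1649 = 0.32141.
SE = √(p̂(1−p̂)(1/n₁+1/n₂)) = √(0.32141·0.67859·0.00279161) = √(0.000608863) = 0.02468.
z = (0.33460 − 0.31523)/0.02468 = 0.01937/0.02468 = 0.785.
p-value = P(Z > 0.785) ≈ 0.2162; since p > α = 0.05, fail to reject H₀.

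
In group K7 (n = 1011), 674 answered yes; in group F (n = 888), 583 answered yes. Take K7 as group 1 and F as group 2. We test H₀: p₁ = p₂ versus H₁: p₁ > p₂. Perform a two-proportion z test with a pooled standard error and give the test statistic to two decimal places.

p̂₁ = 674/1011 ≈ 0.6667, p̂₂ = 583/888 ≈ 0.6565.
Pooled p̂ = (674+583)/(1011+888) = 1257/1899 = 0.6619.
SE = √(0.22378 × 0.00211525) = 0.0218.
z = (0.6667 − 0.6565)/0.0218 = 0.0102/0.0218 = 0.47.

z = 0.47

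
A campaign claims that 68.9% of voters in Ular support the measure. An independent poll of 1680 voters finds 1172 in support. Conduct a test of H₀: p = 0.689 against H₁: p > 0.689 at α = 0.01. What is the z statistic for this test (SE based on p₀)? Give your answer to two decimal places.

p̂ = 1172/1680 = 0.6976.
Standard error under H₀: √(0.689×0.311/1680) = 0.0113.
z = (0.6976 − 0.689)/0.0113 = 0.0086/0.0113 = 0.76.
p-value = P(Z > 0.763) ≈ 0.2227; since p > α = 0.01, fail to reject H₀.

z = 0.76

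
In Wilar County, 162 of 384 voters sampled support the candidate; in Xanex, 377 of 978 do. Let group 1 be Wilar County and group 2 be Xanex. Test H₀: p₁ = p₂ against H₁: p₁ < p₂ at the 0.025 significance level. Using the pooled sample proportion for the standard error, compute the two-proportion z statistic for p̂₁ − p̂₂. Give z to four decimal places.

p̂₁ = 162/384 = 0.421875, p̂₂ = 377/978 = 0.385481.
Pooled p̂ = (162+377)/(384+978) = 539/1362 = 0.395742.
SE = √(p̂(1−p̂)(1/n₁+1/n₂)) = √(0.395742·0.604258·0.00362666) = √(0.000867244) = 0.029449.
z = (0.421875 − 0.385481)/0.029449 = 0.036394/0.029449 = 1.2358.
p-value = P(Z < 1.236) ≈ 0.8917; since p > α = 0.025, fail to reject H₀.

z = 1.2358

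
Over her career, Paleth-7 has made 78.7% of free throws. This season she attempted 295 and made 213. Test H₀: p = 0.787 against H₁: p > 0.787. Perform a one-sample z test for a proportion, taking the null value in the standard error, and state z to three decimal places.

z = -2.725

p̂ = 213/295 = 0.72203.
SE = √(p₀(1−p₀)/n) = √(0.16763/295) = 0.02384.
z = (0.72203 − 0.787)/0.02384 = -0.06497/0.02384 = -2.725.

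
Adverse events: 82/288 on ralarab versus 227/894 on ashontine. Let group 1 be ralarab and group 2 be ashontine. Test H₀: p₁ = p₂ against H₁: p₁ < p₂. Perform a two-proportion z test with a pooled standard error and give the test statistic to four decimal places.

p̂₁ = 82/288 ≈ 0.284722, p̂₂ = 227/894 ≈ 0.253915.
Pooled p̂ = (82+227)/(288+894) = 309/1182 = 0.261421.
SE = √(p̂(1−p̂)(1/n₁+1/n₂)) = √(0.261421·0.738579·0.00459079) = √(0.000886391) = 0.029772.
z = (0.284722 − 0.253915)/0.029772 = 0.030807/0.029772 = 1.0348.
p-value = P(Z < 1.035) ≈ 0.8496.

z = 1.0348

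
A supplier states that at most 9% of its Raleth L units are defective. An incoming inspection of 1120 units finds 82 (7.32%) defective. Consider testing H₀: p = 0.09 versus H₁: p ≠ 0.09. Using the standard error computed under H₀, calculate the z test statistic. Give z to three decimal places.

p̂ = 82/1120 ≈ 0.073214.
SE = √(p₀(1−p₀)/n) = √(0.0819/1120) = 0.008551.
z = (0.073214 − 0.09)/0.008551 = -0.016786/0.008551 = -1.963.

z = -1.963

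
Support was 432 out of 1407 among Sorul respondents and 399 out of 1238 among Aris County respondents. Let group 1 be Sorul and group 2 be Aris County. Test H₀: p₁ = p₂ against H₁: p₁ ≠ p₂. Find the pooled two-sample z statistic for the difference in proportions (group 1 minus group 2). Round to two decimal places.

p̂₁ = 432/1407 ≈ 0.30704, p̂₂ = 399/1238 ≈ 0.32229.
Pooled p̂ = (432+399)/(1407+1238) = 831/2645 = 0.31418.
SE = √(p̂(1−p̂)(1/n₁+1/n₂)) = √(0.31418·0.68582·0.00151849) = √(0.000327188) = 0.01809.
z = (0.30704 − 0.32229)/0.01809 = -0.01525/0.01809 = -0.84.

z = -0.84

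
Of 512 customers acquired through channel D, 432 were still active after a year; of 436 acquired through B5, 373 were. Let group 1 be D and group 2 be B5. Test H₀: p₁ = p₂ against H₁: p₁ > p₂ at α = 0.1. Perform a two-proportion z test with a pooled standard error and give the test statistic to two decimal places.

z = -0.50

p̂₁ = 432/512 ≈ 0.8438, p̂₂ = 373/436 ≈ 0.8555.
Pooled p̂ = (432+373)/(512+436) = 805/948 = 0.8492.
SE = √(0.12809 × 0.0042467) = 0.0233.
z = (0.8438 − 0.8555)/0.0233 = -0.0117/0.0233 = -0.50.
p-value = P(Z > -0.504) ≈ 0.6929. With α = 0.1, fail to reject H₀.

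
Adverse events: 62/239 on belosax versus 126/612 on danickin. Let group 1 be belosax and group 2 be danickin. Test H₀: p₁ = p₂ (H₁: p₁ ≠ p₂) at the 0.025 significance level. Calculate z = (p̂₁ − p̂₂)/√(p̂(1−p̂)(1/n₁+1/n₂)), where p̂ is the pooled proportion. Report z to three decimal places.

p̂₁ = 62/239 ≈ 0.25941, p̂₂ = 126/612 ≈ 0.20588.
Pooled p̂ = (62+126)/(239+612) = 188/851 = 0.22092.
SE = √(p̂(1−p̂)(1/n₁+1/n₂)) = √(0.22092·0.77908·0.00581809) = √(0.00100137) = 0.03164.
z = (0.25941 − 0.20588)/0.03164 = 0.05353/0.03164 = 1.692.
p-value = 2·P(Z > 1.692) ≈ 0.0907, so at α = 0.025 we fail to reject H₀.

z = 1.692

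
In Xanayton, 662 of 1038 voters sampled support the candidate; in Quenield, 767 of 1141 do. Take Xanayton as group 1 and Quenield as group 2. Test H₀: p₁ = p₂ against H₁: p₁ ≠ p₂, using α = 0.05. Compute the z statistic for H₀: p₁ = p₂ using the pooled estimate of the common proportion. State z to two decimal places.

p̂₁ = 662/1038 = 0.6378, p̂₂ = 767/1141 = 0.6722.
Pooled p̂ = (662+767)/(1038+1141) = 1429/2179 = 0.6558.
SE = √(0.225725 × 0.00183982) = 0.0204.
z = (0.6378 − 0.6722)/0.0204 = -0.0344/0.0204 = -1.69.
Two-sided p-value ≈ 2·Φ(−1.691) = 0.0909; since p > α = 0.05, fail to reject H₀.

z = -1.69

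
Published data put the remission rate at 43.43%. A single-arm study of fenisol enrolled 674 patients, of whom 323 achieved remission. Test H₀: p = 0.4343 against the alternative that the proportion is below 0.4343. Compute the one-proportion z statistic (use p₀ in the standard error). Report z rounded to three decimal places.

p̂ = 323/674 = 0.479228.
SE = √(p₀(1−p₀)/n) = √(0.24568/674) = 0.019092.
z = (0.479228 − 0.4343)/0.019092 = 0.044928/0.019092 = 2.353.
p-value = P(Z < 2.353) ≈ 0.9907.

z = 2.353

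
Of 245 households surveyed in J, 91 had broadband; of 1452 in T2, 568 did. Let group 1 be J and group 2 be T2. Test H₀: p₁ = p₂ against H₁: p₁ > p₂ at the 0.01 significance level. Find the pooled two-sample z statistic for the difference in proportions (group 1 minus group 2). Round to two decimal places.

z = -0.59

p̂₁ = 91/245 = 0.3714, p̂₂ = 568/1452 = 0.3912.
Pooled p̂ = (91+568)/(245+1452) = 659/1697 = 0.3883.
SE = √(p̂(1−p̂)(1/n₁+1/n₂)) = √(0.3883·0.6117·0.00477034) = √(0.0011331) = 0.0337.
z = (0.3714 − 0.3912)/0.0337 = -0.0198/0.0337 = -0.59.
p-value = P(Z > -0.587) ≈ 0.7214. With α = 0.01, fail to reject H₀.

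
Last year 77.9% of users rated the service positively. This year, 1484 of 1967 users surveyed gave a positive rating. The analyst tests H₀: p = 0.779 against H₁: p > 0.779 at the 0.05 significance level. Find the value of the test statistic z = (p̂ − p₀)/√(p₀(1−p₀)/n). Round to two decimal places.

z = -2.62

p̂ = 1484/1967 = 0.7544.
Under H₀, SE = √(0.779·0.221/1967) = √(8.75236e-05) = 0.0094.
z = (0.7544 − 0.779)/0.0094 = -0.0246/0.0094 = -2.62.
p-value = P(Z > -2.624) ≈ 0.9957. With α = 0.05, fail to reject H₀.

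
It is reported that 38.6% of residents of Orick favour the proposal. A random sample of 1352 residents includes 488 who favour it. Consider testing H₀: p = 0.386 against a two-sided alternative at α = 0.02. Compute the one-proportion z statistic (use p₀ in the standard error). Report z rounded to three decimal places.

p̂ = 488/1352 ≈ 0.36095.
Under H₀, SE = √(0.386·0.614/1352) = √(0.000175299) = 0.01324.
z = (0.36095 − 0.386)/0.01324 = -0.02505/0.01324 = -1.892.
p-value = 2·P(Z > 1.892) ≈ 0.0585. With α = 0.02, fail to reject H₀.

z = -1.892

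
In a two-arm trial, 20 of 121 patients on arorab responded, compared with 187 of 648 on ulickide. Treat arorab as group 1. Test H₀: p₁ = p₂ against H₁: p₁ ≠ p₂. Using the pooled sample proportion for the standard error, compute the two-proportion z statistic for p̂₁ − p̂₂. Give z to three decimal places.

p̂₁ = 20/121 ≈ 0.16529, p̂₂ = 187/648 ≈ 0.28858.
Pooled p̂ = (20+187)/(121+648) = 207/769 = 0.26918.
SE = √(0.196722 × 0.00980767) = 0.04392.
z = (0.16529 − 0.28858)/0.04392 = -0.12329/0.04392 = -2.807.

z = -2.807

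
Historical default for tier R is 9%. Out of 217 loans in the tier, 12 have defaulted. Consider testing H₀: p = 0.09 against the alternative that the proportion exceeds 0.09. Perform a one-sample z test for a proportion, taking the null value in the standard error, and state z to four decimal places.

p̂ = 12/217 ≈ 0.055300.
Under H₀, SE = √(0.09·0.91/217) = √(0.000377419) = 0.019427.
z = (0.055300 − 0.09)/0.019427 = -0.034700/0.019427 = -1.7862.
p-value = P(Z > -1.786) ≈ 0.9630.

z = -1.7862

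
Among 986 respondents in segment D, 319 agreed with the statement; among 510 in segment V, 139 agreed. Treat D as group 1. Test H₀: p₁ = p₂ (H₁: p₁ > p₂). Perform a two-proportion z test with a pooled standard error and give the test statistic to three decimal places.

p̂₁ = 319/986 ≈ 0.32353, p̂₂ = 139/510 ≈ 0.27255.
Pooled p̂ = (319+139)/(986+510) = 458/1496 = 0.30615.
SE = √(0.212422 × 0.00297498) = 0.02514.
z = (0.32353 − 0.27255)/0.02514 = 0.05098/0.02514 = 2.028.
p-value = P(Z > 2.028) ≈ 0.0213.

z = 2.028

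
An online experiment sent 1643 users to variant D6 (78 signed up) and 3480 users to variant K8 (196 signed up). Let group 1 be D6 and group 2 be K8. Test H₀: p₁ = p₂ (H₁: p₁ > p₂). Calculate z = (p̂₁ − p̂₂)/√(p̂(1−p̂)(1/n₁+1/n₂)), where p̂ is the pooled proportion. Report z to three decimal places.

z = -1.314

p̂₁ = 78/1643 ≈ 0.047474, p̂₂ = 196/3480 ≈ 0.056322.
Pooled p̂ = (78+196)/(1643+3480) = 274/5123 = 0.053484.
SE = √(p̂(1−p̂)(1/n₁+1/n₂)) = √(0.053484·0.946516·0.000895999) = √(4.53588e-05) = 0.006735.
z = (0.047474 − 0.056322)/0.006735 = -0.008848/0.006735 = -1.314.
p-value = P(Z > -1.314) ≈ 0.9055.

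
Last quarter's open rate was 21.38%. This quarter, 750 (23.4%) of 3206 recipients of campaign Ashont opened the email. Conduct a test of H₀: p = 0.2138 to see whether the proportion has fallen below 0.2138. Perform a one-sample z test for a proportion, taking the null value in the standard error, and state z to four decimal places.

z = 2.7809

p̂ = 750/3206 ≈ 0.23393637.
Under H₀, SE = √(0.2138·0.7862/3206) = √(5.24297e-05) = 0.00724083.
z = (0.23393637 − 0.2138)/0.00724083 = 0.02013637/0.00724083 = 2.7809.
p-value = P(Z < 2.781) ≈ 0.9973.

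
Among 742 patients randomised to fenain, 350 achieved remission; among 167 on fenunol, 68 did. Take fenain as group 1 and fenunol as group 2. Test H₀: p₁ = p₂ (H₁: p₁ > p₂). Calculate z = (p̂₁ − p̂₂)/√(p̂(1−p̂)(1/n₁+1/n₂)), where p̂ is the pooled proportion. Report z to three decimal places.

p̂₁ = 350/742 = 0.47170, p̂₂ = 68/167 = 0.40719.
Pooled p̂ = (350+68)/(742+167) = 418/909 = 0.45985.
SE = √(0.248388 × 0.00733573) = 0.04269.
z = (0.47170 − 0.40719)/0.04269 = 0.06451/0.04269 = 1.511.
p-value = P(Z > 1.511) ≈ 0.0654.

z = 1.511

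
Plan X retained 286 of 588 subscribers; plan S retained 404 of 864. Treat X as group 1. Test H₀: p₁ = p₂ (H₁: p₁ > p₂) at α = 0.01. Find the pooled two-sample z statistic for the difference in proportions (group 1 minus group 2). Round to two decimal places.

z = 0.70

p̂₁ = 286/588 = 0.4864, p̂₂ = 404/864 = 0.4676.
Pooled p̂ = (286+404)/(588+864) = 690/1452 = 0.4752.
SE = √(p̂(1−p̂)(1/n₁+1/n₂)) = √(0.4752·0.5248·0.00285809) = √(0.000712765) = 0.0267.
z = (0.4864 − 0.4676)/0.0267 = 0.0188/0.0267 = 0.70.
p-value = P(Z > 0.704) ≈ 0.2406. With α = 0.01, fail to reject H₀.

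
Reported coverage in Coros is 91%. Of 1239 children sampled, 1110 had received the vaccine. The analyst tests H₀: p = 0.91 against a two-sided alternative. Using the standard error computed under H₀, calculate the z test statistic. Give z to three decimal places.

z = -1.736

p̂ = 1110/1239 = 0.895884.
SE = √(p₀(1−p₀)/n) = √(0.0819/1239) = 0.008130.
z = (0.895884 − 0.91)/0.008130 = -0.014116/0.008130 = -1.736.
p-value = 2·P(Z > 1.736) ≈ 0.0825.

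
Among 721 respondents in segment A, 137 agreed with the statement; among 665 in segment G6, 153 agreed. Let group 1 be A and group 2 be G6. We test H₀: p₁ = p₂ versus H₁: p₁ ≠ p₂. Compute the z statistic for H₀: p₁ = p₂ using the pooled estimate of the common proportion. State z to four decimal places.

z = -1.8318

p̂₁ = 137/721 ≈ 0.190014, p̂₂ = 153/665 ≈ 0.230075.
Pooled p̂ = (137+153)/(721+665) = 290/1386 = 0.209235.
SE = √(p̂(1−p̂)(1/n₁+1/n₂)) = √(0.209235·0.790765·0.00289072) = √(0.000478287) = 0.021870.
z = (0.190014 − 0.230075)/0.021870 = -0.040061/0.021870 = -1.8318.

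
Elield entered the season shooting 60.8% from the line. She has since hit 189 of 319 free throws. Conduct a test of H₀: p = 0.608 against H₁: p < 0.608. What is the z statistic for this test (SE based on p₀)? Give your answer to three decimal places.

z = -0.568

p̂ = 189/319 ≈ 0.59248.
Under H₀, SE = √(0.608·0.392/319) = √(0.000747135) = 0.02733.
z = (0.59248 − 0.608)/0.02733 = -0.01552/0.02733 = -0.568.
p-value = P(Z < -0.568) ≈ 0.2850.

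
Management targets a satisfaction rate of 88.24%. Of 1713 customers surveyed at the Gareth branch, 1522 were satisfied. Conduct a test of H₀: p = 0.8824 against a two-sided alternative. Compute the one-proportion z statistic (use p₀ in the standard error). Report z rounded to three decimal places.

z = 0.784

p̂ = 1522/1713 = 0.88850.
Under H₀, SE = √(0.8824·0.1176/1713) = √(6.05781e-05) = 0.00778.
z = (0.88850 − 0.8824)/0.00778 = 0.00610/0.00778 = 0.784.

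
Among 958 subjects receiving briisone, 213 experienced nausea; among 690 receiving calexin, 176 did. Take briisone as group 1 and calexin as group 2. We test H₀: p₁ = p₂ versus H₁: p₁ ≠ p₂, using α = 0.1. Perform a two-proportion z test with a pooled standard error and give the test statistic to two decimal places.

p̂₁ = 213/958 = 0.22234, p̂₂ = 176/690 = 0.25507.
Pooled p̂ = (213+176)/(958+690) = 389/1648 = 0.23604.
SE = √(p̂(1−p̂)(1/n₁+1/n₂)) = √(0.23604·0.76396·0.00249312) = √(0.000449576) = 0.02120.
z = (0.22234 − 0.25507)/0.02120 = -0.03273/0.02120 = -1.54.
Two-sided p-value ≈ 2·Φ(−1.544) = 0.1226; since p > α = 0.1, fail to reject H₀.

z = -1.54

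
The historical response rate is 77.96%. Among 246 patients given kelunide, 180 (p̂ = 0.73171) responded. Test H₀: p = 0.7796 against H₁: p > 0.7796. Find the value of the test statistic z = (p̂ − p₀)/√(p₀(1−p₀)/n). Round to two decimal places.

p̂ = 180/246 = 0.7317.
Standard error under H₀: √(0.7796×0.2204/246) = 0.0264.
z = (0.7317 − 0.7796)/0.0264 = -0.0479/0.0264 = -1.81.

z = -1.81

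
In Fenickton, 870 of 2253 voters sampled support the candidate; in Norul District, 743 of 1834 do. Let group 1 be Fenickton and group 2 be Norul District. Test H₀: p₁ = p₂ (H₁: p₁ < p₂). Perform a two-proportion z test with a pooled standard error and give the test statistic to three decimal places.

z = -1.234

p̂₁ = 870/2253 ≈ 0.386152, p̂₂ = 743/1834 ≈ 0.405125.
Pooled p̂ = (870+743)/(2253+1834) = 1613/4087 = 0.394666.
SE = √(p̂(1−p̂)(1/n₁+1/n₂)) = √(0.394666·0.605334·0.000989109) = √(0.000236303) = 0.015372.
z = (0.386152 − 0.405125)/0.015372 = -0.018973/0.015372 = -1.234.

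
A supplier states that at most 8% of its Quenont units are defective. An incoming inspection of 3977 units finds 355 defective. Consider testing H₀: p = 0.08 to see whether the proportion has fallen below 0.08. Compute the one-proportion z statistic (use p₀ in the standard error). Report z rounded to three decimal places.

p̂ = 355/3977 ≈ 0.08926.
SE = √(p₀(1−p₀)/n) = √(0.0736/3977) = 0.00430.
z = (0.08926 − 0.08)/0.00430 = 0.00926/0.00430 = 2.153.
p-value = P(Z < 2.153) ≈ 0.9844.

z = 2.153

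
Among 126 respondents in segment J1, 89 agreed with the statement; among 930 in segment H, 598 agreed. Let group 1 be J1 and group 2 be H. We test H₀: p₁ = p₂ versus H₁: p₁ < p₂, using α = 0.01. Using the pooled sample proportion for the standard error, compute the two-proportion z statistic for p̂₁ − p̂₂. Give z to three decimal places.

p̂₁ = 89/126 ≈ 0.70635, p̂₂ = 598/930 ≈ 0.64301.
Pooled p̂ = (89+598)/(126+930) = 687/1056 = 0.65057.
SE = √(0.227329 × 0.00901178) = 0.04526.
z = (0.70635 − 0.64301)/0.04526 = 0.06334/0.04526 = 1.399.
p-value = P(Z < 1.399) ≈ 0.9191. With α = 0.01, fail to reject H₀.

z = 1.399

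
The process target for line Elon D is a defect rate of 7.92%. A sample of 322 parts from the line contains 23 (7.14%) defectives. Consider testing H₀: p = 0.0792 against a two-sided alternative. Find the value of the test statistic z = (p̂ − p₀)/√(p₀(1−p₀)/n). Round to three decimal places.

z = -0.516

p̂ = 23/322 ≈ 0.07143.
Standard error under H₀: √(0.0792×0.9208/322) = 0.01505.
z = (0.07143 − 0.0792)/0.01505 = -0.00777/0.01505 = -0.516.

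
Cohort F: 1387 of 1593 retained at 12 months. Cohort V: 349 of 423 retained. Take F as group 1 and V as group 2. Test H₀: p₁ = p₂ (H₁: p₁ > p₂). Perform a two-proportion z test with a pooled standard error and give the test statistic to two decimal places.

z = 2.41

p̂₁ = 1387/1593 = 0.8707, p̂₂ = 349/423 = 0.8251.
Pooled p̂ = (1387+349)/(1593+423) = 1736/2016 = 0.8611.
SE = √(p̂(1−p̂)(1/n₁+1/n₂)) = √(0.8611·0.1389·0.00299181) = √(0.000357817) = 0.0189.
z = (0.8707 − 0.8251)/0.0189 = 0.0456/0.0189 = 2.41.
p-value = P(Z > 2.412) ≈ 0.0079.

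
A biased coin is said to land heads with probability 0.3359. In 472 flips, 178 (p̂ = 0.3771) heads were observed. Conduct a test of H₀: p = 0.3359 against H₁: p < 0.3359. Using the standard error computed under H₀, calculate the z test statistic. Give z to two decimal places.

z = 1.90

p̂ = 178/472 = 0.3771.
SE = √(p₀(1−p₀)/n) = √(0.22307/472) = 0.0217.
z = (0.3771 − 0.3359)/0.0217 = 0.0412/0.0217 = 1.90.
p-value = P(Z < 1.896) ≈ 0.9710.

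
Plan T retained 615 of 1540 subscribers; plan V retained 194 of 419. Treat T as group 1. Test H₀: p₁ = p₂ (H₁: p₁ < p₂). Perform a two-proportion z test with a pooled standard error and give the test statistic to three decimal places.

z = -2.346

p̂₁ = 615/1540 = 0.39935, p̂₂ = 194/419 = 0.46301.
Pooled p̂ = (615+194)/(1540+419) = 809/1959 = 0.41297.
SE = √(0.242425 × 0.00303599) = 0.02713.
z = (0.39935 − 0.46301)/0.02713 = -0.06366/0.02713 = -2.346.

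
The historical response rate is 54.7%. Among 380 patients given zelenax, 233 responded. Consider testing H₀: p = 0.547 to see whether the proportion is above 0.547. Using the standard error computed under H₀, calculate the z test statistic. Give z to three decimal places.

z = 2.591

p̂ = 233/380 = 0.613158.
SE = √(p₀(1−p₀)/n) = √(0.24779/380) = 0.025536.
z = (0.613158 − 0.547)/0.025536 = 0.066158/0.025536 = 2.591.
p-value = P(Z > 2.591) ≈ 0.0048.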